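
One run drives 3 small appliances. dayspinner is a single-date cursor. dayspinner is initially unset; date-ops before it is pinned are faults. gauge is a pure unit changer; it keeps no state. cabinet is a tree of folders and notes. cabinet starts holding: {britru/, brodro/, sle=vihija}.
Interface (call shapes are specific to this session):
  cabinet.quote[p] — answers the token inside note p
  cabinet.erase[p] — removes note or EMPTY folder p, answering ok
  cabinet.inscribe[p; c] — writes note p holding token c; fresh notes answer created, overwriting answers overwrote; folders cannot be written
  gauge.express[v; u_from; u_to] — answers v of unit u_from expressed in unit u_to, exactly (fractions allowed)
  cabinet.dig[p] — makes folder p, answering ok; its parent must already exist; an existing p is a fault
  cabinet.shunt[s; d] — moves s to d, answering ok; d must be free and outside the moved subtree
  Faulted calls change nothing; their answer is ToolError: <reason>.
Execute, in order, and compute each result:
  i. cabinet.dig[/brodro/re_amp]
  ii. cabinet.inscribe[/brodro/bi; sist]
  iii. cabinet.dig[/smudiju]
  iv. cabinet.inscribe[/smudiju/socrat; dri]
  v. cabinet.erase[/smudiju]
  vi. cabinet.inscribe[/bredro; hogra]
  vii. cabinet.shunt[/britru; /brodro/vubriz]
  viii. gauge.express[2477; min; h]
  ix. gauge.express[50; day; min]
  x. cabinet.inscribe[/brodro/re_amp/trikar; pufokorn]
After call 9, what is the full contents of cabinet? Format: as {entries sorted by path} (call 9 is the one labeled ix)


Answer: {bredro=hogra, brodro/, brodro/bi=sist, brodro/re_amp/, brodro/vubriz/, sle=vihija, smudiju/, smudiju/socrat=dri}

Derivation:
% cabinet.dig p='/brodro/re_amp'
= ok
% cabinet.inscribe p='/brodro/bi' c='sist'
= created
% cabinet.dig p='/smudiju'
= ok
% cabinet.inscribe p='/smudiju/socrat' c='dri'
= created
% cabinet.erase p='/smudiju'
= ToolError: not empty
% cabinet.inscribe p='/bredro' c='hogra'
= created
% cabinet.shunt s='/britru' d='/brodro/vubriz'
= ok
% gauge.express v='2477' u_from='min' u_to='h'
= 2477/60
% gauge.express v='50' u_from='day' u_to='min'
= 72000
% cabinet.inscribe p='/brodro/re_amp/trikar' c='pufokorn'
= created


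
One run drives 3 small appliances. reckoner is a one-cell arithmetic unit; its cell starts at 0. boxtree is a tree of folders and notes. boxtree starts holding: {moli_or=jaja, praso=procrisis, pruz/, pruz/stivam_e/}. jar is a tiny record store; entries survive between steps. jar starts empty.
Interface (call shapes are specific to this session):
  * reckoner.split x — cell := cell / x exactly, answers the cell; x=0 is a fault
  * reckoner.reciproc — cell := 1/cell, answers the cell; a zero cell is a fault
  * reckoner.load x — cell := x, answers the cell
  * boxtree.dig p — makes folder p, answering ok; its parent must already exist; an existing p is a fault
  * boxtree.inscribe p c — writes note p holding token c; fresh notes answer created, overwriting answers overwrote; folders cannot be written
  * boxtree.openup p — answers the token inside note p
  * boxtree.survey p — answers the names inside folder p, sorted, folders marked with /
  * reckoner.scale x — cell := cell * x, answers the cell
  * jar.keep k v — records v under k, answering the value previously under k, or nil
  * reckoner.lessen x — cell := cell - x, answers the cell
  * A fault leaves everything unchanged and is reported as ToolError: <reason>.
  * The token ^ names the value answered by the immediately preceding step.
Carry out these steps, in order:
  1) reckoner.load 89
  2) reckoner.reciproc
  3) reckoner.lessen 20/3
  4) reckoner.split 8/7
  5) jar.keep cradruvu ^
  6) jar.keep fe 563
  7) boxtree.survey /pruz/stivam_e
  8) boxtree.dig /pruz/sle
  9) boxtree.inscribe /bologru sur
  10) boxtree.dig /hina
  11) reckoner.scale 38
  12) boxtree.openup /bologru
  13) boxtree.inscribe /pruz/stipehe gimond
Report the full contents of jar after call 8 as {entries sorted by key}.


Act: reckoner.load[x='89']
Obs: 89
Act: reckoner.reciproc[]
Obs: 1/89
Act: reckoner.lessen[x='20/3']
Obs: -1777/267
Act: reckoner.split[x='8/7']
Obs: -12439/2136
Act: jar.keep[k='cradruvu'; v='^']
Obs: nil
Act: jar.keep[k='fe'; v='563']
Obs: nil
Act: boxtree.survey[p='/pruz/stivam_e']
Obs: []
Act: boxtree.dig[p='/pruz/sle']
Obs: ok
Act: boxtree.inscribe[p='/bologru'; c='sur']
Obs: created
Act: boxtree.dig[p='/hina']
Obs: ok
Act: reckoner.scale[x='38']
Obs: -236341/1068
Act: boxtree.openup[p='/bologru']
Obs: sur
Act: boxtree.inscribe[p='/pruz/stipehe'; c='gimond']
Obs: created

Answer: {cradruvu=-12439/2136, fe=563}


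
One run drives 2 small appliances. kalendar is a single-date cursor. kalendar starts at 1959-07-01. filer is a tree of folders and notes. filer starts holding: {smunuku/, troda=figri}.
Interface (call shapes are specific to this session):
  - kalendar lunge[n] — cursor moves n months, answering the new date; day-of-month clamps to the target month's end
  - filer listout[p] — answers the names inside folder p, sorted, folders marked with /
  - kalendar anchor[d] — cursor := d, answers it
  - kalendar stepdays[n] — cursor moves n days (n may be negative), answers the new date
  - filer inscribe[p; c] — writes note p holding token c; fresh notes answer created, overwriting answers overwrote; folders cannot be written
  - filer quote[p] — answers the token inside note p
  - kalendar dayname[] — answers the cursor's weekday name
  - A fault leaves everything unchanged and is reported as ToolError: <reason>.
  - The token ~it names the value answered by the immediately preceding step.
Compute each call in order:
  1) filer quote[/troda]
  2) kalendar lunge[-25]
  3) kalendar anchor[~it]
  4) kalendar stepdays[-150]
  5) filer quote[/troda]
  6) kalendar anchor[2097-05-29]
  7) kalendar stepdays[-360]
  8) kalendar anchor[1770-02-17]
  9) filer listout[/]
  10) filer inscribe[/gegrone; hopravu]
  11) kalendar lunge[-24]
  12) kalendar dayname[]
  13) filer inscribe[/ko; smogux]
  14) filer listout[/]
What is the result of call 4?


Now I run filer quote(p='/troda'), yielding figri.
Now I run kalendar lunge(n='-25'), and get 1957-06-01.
Then kalendar anchor(d='~it'), → 1957-06-01.
I call kalendar stepdays(n='-150'), and observe 1957-01-02.
I run filer quote(p='/troda'), which returns figri.
Now I run kalendar anchor(d='2097-05-29'), — result: 2097-05-29.
Now I run kalendar stepdays(n='-360'), — result: 2096-06-03.
I call kalendar anchor(d='1770-02-17'): 1770-02-17.
I invoke filer listout(p='/'), which returns [smunuku/, troda].
Now I run filer inscribe(p='/gegrone', c='hopravu'): created.
I use kalendar lunge(n='-24'), and get 1768-02-17.
I try kalendar dayname, which returns Wednesday.
I run filer inscribe(p='/ko', c='smogux'), and see created.
I try filer listout(p='/'), yielding [gegrone, ko, smunuku/, troda].

Answer: 1957-01-02


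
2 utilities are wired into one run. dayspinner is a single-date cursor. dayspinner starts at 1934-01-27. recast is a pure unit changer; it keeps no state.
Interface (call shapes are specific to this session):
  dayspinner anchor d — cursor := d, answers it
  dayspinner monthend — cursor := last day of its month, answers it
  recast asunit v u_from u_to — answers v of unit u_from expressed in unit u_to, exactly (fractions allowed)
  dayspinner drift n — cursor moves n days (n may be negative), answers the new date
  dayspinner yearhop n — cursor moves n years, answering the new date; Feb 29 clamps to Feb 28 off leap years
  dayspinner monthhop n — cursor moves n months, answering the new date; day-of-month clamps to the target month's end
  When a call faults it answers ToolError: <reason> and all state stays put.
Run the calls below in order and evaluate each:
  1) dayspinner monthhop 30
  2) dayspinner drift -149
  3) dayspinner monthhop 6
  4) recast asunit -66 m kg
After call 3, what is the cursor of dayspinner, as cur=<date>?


→ dayspinner monthhop(n=30)
← 1936-07-27
→ dayspinner drift(n=-149)
← 1936-02-29
→ dayspinner monthhop(n=6)
← 1936-08-29
→ recast asunit(v=-66, u_from=m, u_to=kg)
← ToolError: incompatible units

Answer: cur=1936-08-29


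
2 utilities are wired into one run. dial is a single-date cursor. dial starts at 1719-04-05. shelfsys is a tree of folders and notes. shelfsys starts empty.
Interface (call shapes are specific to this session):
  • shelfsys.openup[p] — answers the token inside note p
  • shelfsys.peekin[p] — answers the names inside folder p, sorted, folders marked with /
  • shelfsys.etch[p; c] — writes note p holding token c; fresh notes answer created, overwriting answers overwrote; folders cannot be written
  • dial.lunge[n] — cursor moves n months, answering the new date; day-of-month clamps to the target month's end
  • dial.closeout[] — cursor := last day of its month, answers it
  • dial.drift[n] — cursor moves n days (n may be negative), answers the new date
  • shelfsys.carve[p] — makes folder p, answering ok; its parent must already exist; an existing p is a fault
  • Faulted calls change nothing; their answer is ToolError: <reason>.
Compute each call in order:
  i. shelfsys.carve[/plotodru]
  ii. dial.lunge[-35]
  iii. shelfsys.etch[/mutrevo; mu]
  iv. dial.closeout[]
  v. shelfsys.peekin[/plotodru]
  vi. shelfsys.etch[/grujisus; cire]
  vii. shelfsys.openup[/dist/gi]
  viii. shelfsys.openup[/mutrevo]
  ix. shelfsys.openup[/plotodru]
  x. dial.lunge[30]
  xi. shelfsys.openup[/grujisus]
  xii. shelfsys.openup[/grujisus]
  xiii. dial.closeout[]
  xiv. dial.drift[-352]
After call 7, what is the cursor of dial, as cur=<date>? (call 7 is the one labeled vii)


Do: shelfsys.carve[p='/plotodru']
See: ok
Do: dial.lunge[n='-35']
See: 1716-05-05
Do: shelfsys.etch[p='/mutrevo'; c='mu']
See: created
Do: dial.closeout[]
See: 1716-05-31
Do: shelfsys.peekin[p='/plotodru']
See: []
Do: shelfsys.etch[p='/grujisus'; c='cire']
See: created
Do: shelfsys.openup[p='/dist/gi']
See: ToolError: not found
Do: shelfsys.openup[p='/mutrevo']
See: mu
Do: shelfsys.openup[p='/plotodru']
See: ToolError: is a directory
Do: dial.lunge[n='30']
See: 1718-11-30
Do: shelfsys.openup[p='/grujisus']
See: cire
Do: shelfsys.openup[p='/grujisus']
See: cire
Do: dial.closeout[]
See: 1718-11-30
Do: dial.drift[n='-352']
See: 1717-12-13

Answer: cur=1716-05-31


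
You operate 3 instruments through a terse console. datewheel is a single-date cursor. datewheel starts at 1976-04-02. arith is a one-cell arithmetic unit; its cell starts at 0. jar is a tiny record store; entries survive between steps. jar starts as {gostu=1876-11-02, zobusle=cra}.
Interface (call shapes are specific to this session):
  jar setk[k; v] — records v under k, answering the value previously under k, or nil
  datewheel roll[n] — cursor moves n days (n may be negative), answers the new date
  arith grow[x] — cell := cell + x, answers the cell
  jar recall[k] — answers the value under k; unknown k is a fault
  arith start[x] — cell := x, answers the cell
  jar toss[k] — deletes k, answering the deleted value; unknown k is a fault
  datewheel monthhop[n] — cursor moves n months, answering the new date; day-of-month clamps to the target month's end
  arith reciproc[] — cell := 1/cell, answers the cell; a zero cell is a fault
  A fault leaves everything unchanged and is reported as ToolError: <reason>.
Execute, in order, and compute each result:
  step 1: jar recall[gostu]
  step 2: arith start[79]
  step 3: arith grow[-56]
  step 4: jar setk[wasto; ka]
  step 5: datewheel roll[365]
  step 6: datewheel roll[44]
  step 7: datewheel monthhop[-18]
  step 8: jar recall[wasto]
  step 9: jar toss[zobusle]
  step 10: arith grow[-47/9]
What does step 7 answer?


Answer: 1975-11-16

Derivation:
Calling jar recall with k: gostu, → 1876-11-02.
Calling arith start with x: 79, and get 79.
I invoke arith grow with x: -56, yielding 23.
I invoke jar setk with k: wasto, v: ka, and see nil.
I try datewheel roll with n: 365, which returns 1977-04-02.
I run datewheel roll with n: 44, yielding 1977-05-16.
I try datewheel monthhop with n: -18, — result: 1975-11-16.
I use jar recall with k: wasto, giving ka.
Calling jar toss with k: zobusle, — result: cra.
I run arith grow with x: -47/9, giving 160/9.


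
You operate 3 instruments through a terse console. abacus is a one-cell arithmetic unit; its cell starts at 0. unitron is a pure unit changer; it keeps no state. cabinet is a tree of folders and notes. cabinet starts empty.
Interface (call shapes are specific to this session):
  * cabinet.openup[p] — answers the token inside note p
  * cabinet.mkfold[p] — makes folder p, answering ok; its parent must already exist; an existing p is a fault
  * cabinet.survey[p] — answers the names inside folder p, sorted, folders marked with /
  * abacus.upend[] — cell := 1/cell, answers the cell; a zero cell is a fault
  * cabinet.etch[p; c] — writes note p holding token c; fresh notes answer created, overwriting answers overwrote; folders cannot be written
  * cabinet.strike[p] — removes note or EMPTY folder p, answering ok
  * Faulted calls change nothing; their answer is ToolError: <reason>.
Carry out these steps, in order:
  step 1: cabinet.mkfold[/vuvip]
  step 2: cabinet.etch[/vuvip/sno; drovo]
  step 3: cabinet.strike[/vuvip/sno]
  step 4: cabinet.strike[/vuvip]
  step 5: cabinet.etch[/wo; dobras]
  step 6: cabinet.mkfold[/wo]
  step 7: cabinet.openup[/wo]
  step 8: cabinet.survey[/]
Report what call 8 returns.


[in] cabinet.mkfold p→/vuvip
:: ok
[in] cabinet.etch p→/vuvip/sno c→drovo
:: created
[in] cabinet.strike p→/vuvip/sno
:: ok
[in] cabinet.strike p→/vuvip
:: ok
[in] cabinet.etch p→/wo c→dobras
:: created
[in] cabinet.mkfold p→/wo
:: ToolError: exists
[in] cabinet.openup p→/wo
:: dobras
[in] cabinet.survey p→/
:: [wo]

Answer: [wo]


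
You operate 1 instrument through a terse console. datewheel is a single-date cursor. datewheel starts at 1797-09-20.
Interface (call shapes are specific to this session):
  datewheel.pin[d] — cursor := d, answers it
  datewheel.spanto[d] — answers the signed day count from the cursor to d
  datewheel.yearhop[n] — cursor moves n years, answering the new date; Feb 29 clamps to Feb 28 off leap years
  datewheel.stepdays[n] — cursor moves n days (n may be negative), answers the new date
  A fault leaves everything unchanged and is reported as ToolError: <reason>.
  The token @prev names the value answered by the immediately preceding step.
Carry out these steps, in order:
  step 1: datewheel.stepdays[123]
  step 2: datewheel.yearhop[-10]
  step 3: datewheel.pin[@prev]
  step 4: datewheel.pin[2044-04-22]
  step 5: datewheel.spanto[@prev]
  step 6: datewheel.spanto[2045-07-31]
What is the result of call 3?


Answer: 1788-01-21

Derivation:
;; stepdays(n=123) ~> 1798-01-21
;; yearhop(n=-10) ~> 1788-01-21
;; pin(d=@prev) ~> 1788-01-21
;; pin(d=2044-04-22) ~> 2044-04-22
;; spanto(d=@prev) ~> 0
;; spanto(d=2045-07-31) ~> 465


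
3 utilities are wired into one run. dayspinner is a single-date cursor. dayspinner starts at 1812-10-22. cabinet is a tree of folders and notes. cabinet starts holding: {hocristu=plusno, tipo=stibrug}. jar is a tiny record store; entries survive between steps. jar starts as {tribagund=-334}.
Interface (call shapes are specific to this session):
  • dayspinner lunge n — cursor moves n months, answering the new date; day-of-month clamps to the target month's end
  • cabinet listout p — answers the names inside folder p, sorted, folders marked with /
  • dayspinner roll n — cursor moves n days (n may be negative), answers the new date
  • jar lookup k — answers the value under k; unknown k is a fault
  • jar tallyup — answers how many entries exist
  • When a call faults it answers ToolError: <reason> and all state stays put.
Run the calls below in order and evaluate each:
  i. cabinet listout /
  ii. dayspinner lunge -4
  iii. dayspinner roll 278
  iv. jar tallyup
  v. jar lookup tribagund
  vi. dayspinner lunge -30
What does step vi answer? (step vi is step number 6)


I run cabinet listout passing p→/, and observe [hocristu, tipo].
Using dayspinner lunge passing n→-4, and observe 1812-06-22.
Invoking dayspinner roll passing n→278, and observe 1813-03-27.
Invoking jar tallyup(), yielding 1.
I try jar lookup passing k→tribagund: -334.
Next I call dayspinner lunge passing n→-30, and get 1810-09-27.

Answer: 1810-09-27


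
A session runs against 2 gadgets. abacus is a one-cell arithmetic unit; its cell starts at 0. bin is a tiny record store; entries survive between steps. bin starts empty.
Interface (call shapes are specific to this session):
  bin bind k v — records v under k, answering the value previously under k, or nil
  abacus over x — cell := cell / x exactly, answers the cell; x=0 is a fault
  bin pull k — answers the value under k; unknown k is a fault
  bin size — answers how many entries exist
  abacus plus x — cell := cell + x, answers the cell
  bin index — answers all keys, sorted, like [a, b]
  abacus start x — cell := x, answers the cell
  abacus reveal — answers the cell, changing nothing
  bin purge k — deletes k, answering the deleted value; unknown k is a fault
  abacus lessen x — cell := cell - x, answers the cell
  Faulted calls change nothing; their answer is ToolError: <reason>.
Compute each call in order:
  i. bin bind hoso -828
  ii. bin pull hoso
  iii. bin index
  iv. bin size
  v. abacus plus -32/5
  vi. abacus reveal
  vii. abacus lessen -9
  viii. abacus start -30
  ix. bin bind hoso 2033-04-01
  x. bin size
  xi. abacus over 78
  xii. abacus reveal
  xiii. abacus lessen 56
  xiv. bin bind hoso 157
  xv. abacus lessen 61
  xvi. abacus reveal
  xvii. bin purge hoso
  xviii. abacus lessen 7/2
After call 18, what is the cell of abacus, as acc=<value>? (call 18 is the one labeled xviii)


Answer: acc=-3143/26

Derivation:
Using bin bind passing k=hoso, v=-828, yielding nil.
Next I call bin pull passing k=hoso, which returns -828.
Using bin index(), which returns [hoso].
I call bin size, and see 1.
I invoke abacus plus passing x=-32/5: -32/5.
Now I run abacus reveal, which returns -32/5.
I run abacus lessen passing x=-9, yielding 13/5.
Using abacus start passing x=-30: -30.
I call bin bind passing k=hoso, v=2033-04-01, → -828.
I try bin size, and get 1.
Using abacus over passing x=78, which returns -5/13.
Then abacus reveal, yielding -5/13.
I invoke abacus lessen passing x=56, — result: -733/13.
I invoke bin bind passing k=hoso, v=157: 2033-04-01.
Now I run abacus lessen passing x=61, which returns -1526/13.
Invoking abacus reveal(), yielding -1526/13.
I run bin purge passing k=hoso, yielding 157.
I run abacus lessen passing x=7/2: -3143/26.


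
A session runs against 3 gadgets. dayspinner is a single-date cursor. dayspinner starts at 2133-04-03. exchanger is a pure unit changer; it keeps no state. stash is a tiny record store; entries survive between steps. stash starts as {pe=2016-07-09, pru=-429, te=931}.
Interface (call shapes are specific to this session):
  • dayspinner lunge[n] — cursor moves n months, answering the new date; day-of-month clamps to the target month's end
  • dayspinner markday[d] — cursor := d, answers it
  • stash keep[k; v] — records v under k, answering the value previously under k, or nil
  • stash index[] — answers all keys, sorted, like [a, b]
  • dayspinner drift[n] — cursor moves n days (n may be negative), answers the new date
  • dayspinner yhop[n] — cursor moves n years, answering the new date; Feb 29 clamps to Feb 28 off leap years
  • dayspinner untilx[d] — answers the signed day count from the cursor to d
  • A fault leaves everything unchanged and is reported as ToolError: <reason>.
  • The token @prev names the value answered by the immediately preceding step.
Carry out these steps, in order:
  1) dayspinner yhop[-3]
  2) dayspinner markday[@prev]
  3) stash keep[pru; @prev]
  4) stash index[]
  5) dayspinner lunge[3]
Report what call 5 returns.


Answer: 2130-07-03

Derivation:
I try dayspinner yhop on n='-3', giving 2130-04-03.
Then dayspinner markday on d='@prev', and see 2130-04-03.
I try stash keep on k='pru', v='@prev', and get -429.
Now I run stash index, and get [pe, pru, te].
Using dayspinner lunge on n='3', — result: 2130-07-03.


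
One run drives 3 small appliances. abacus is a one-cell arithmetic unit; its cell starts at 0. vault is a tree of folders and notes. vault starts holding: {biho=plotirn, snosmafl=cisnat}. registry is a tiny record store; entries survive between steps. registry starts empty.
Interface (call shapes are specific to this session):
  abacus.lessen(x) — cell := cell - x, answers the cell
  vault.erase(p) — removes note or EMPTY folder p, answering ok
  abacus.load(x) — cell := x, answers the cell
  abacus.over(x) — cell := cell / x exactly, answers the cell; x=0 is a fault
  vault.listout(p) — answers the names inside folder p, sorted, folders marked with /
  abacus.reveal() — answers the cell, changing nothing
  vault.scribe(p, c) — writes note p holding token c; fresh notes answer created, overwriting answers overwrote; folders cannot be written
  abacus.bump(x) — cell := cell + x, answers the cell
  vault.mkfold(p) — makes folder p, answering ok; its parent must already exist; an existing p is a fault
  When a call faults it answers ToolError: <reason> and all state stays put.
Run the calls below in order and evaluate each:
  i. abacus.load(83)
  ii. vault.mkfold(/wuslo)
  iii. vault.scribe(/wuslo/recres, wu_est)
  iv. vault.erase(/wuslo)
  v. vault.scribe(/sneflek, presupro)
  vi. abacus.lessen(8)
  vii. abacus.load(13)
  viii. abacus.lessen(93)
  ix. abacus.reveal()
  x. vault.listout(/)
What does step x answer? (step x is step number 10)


! load(x='83') ~> 83
! mkfold(p='/wuslo') ~> ok
! scribe(p='/wuslo/recres', c='wu_est') ~> created
! erase(p='/wuslo') ~> ToolError: not empty
! scribe(p='/sneflek', c='presupro') ~> created
! lessen(x='8') ~> 75
! load(x='13') ~> 13
! lessen(x='93') ~> -80
! reveal() ~> -80
! listout(p='/') ~> [biho, sneflek, snosmafl, wuslo/]

Answer: [biho, sneflek, snosmafl, wuslo/]


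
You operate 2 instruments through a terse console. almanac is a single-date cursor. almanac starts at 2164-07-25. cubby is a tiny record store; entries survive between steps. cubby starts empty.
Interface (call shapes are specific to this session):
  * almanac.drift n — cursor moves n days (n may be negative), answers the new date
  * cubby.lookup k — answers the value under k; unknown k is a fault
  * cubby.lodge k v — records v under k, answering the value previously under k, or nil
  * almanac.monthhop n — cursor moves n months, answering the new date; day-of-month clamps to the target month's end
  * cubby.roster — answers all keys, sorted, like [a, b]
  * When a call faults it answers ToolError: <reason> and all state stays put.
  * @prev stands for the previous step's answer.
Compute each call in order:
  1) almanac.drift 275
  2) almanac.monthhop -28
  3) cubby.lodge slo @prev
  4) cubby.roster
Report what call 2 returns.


Answer: 2162-12-26

Derivation:
>> drift(n→275)
<< 2165-04-26
>> monthhop(n→-28)
<< 2162-12-26
>> lodge(k→slo, v→@prev)
<< nil
>> roster()
<< [slo]


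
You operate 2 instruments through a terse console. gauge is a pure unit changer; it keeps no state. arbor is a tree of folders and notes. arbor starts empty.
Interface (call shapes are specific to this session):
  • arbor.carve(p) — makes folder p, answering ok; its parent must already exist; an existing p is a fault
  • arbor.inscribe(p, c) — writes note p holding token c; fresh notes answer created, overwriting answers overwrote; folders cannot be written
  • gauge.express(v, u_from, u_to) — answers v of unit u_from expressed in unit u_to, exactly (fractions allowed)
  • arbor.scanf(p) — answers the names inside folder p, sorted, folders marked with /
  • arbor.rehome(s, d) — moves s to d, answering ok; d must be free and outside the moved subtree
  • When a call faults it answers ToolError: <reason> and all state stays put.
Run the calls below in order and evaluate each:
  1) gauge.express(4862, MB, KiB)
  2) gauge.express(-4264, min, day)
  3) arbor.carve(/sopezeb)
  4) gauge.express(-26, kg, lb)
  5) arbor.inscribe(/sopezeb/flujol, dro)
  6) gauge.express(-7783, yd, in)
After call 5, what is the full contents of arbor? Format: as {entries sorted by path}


Answer: {sopezeb/, sopezeb/flujol=dro}

Derivation:
I invoke gauge.express using 4862, MB, KiB, which returns 37984375/8.
I try gauge.express using -4264, min, day, giving -533/180.
I invoke arbor.carve using /sopezeb: ok.
I run gauge.express using -26, kg, lb, which returns -2600000000/45359237.
Next I call arbor.inscribe using /sopezeb/flujol, dro, and see created.
Using gauge.express using -7783, yd, in, giving -280188.


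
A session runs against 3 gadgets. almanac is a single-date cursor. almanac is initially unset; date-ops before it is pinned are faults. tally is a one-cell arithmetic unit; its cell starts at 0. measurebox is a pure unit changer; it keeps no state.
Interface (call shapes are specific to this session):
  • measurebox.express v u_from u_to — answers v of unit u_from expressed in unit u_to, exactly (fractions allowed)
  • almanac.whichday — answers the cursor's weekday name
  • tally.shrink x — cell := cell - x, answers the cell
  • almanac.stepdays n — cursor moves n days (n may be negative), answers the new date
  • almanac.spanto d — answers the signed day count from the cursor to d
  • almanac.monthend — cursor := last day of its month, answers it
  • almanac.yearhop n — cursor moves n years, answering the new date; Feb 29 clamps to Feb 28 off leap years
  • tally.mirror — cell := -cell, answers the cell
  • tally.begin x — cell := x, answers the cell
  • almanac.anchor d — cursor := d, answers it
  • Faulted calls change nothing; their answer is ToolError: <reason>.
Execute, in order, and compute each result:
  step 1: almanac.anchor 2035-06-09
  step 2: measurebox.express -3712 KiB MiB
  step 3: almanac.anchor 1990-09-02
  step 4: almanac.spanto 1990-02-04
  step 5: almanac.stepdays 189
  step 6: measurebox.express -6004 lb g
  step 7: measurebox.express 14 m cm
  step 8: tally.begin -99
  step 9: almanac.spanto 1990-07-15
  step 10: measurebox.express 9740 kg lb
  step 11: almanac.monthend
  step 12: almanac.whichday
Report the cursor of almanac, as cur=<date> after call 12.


Answer: cur=1991-03-31

Derivation:
# 1. anchor(d='2035-06-09') => 2035-06-09
# 2. express(v='-3712', u_from='KiB', u_to='MiB') => -29/8
# 3. anchor(d='1990-09-02') => 1990-09-02
# 4. spanto(d='1990-02-04') => -210
# 5. stepdays(n='189') => 1991-03-10
# 6. express(v='-6004', u_from='lb', u_to='g') => -68084214737/25000
# 7. express(v='14', u_from='m', u_to='cm') => 1400
# 8. begin(x='-99') => -99
# 9. spanto(d='1990-07-15') => -238
# 10. express(v='9740', u_from='kg', u_to='lb') => 974000000000/45359237
# 11. monthend() => 1991-03-31
# 12. whichday() => Sunday


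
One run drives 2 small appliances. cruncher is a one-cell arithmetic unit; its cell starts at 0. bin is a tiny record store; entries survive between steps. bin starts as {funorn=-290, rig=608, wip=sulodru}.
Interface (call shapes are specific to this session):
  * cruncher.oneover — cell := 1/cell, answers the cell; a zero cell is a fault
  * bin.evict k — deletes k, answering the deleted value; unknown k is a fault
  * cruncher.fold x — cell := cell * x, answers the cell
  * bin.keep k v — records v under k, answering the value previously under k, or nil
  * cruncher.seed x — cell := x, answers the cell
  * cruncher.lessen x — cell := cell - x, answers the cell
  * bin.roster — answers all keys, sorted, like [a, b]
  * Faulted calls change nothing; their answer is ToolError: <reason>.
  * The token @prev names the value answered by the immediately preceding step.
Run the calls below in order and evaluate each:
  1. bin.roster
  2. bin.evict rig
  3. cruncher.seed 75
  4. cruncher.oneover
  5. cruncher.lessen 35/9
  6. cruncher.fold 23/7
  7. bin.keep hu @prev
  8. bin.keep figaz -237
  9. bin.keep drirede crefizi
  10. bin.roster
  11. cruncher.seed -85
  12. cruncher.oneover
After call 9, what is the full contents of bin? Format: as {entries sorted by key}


-> bin.roster()
<- [funorn, rig, wip]
-> bin.evict(k: rig)
<- 608
-> cruncher.seed(x: 75)
<- 75
-> cruncher.oneover()
<- 1/75
-> cruncher.lessen(x: 35/9)
<- -872/225
-> cruncher.fold(x: 23/7)
<- -20056/1575
-> bin.keep(k: hu, v: @prev)
<- nil
-> bin.keep(k: figaz, v: -237)
<- nil
-> bin.keep(k: drirede, v: crefizi)
<- nil
-> bin.roster()
<- [drirede, figaz, funorn, hu, wip]
-> cruncher.seed(x: -85)
<- -85
-> cruncher.oneover()
<- -1/85

Answer: {drirede=crefizi, figaz=-237, funorn=-290, hu=-20056/1575, wip=sulodru}


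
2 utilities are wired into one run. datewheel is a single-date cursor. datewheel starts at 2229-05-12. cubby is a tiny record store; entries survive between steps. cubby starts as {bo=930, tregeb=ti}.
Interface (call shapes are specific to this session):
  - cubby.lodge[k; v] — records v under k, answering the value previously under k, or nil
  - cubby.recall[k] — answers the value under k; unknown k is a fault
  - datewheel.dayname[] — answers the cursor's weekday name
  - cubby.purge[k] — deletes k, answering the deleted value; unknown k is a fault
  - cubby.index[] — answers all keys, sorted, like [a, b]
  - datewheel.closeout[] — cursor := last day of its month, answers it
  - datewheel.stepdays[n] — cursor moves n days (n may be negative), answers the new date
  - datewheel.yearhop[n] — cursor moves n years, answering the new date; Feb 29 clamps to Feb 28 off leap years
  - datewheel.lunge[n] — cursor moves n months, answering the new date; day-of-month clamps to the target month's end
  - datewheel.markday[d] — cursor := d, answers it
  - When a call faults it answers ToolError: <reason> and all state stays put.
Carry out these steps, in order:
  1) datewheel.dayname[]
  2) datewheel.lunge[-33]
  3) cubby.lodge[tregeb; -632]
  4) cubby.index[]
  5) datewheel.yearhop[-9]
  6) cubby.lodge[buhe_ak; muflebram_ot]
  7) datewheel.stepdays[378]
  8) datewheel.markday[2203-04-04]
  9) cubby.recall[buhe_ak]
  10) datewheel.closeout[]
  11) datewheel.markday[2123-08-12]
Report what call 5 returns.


==> datewheel.dayname()
<== Tuesday
==> datewheel.lunge(-33)
<== 2226-08-12
==> cubby.lodge(tregeb, -632)
<== ti
==> cubby.index()
<== [bo, tregeb]
==> datewheel.yearhop(-9)
<== 2217-08-12
==> cubby.lodge(buhe_ak, muflebram_ot)
<== nil
==> datewheel.stepdays(378)
<== 2218-08-25
==> datewheel.markday(2203-04-04)
<== 2203-04-04
==> cubby.recall(buhe_ak)
<== muflebram_ot
==> datewheel.closeout()
<== 2203-04-30
==> datewheel.markday(2123-08-12)
<== 2123-08-12

Answer: 2217-08-12


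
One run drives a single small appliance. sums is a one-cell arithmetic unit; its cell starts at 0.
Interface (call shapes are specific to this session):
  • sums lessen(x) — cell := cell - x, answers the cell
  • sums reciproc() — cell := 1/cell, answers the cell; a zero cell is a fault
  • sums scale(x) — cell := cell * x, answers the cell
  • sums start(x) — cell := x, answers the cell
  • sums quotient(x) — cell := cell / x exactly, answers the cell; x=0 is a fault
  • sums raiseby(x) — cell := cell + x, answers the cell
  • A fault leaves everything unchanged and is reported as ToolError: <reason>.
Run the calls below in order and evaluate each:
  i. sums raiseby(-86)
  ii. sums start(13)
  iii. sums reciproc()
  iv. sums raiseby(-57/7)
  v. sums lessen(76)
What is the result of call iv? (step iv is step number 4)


Answer: -734/91

Derivation:
> sums raiseby x: -86
[out] -86
> sums start x: 13
[out] 13
> sums reciproc
[out] 1/13
> sums raiseby x: -57/7
[out] -734/91
> sums lessen x: 76
[out] -7650/91


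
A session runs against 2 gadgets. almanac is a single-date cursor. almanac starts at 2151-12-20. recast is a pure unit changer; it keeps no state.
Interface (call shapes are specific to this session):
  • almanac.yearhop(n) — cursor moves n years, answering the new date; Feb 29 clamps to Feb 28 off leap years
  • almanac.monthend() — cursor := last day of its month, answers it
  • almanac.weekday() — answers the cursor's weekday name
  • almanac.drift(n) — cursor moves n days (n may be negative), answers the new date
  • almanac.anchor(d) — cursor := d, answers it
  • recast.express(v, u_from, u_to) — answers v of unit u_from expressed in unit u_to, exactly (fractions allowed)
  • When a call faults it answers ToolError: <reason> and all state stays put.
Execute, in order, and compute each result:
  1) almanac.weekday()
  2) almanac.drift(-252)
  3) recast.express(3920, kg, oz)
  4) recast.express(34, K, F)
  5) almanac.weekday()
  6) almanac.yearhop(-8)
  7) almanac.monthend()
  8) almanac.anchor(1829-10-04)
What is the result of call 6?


Answer: 2143-04-12

Derivation:
CALL weekday[]
RET  Monday
CALL drift[n: -252]
RET  2151-04-12
CALL express[v: 3920; u_from: kg; u_to: oz]
RET  896000000000/6479891
CALL express[v: 34; u_from: K; u_to: F]
RET  -39847/100
CALL weekday[]
RET  Monday
CALL yearhop[n: -8]
RET  2143-04-12
CALL monthend[]
RET  2143-04-30
CALL anchor[d: 1829-10-04]
RET  1829-10-04


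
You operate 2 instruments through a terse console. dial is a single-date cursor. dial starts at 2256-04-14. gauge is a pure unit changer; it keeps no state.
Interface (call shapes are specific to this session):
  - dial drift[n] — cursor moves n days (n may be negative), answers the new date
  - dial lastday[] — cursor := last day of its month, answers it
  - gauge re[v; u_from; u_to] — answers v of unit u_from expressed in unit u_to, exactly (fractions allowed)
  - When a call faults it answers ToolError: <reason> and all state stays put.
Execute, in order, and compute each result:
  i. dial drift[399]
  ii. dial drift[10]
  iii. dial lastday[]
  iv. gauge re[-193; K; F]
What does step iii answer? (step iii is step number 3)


Answer: 2257-05-31

Derivation:
Invoking dial drift on n→399, and get 2257-05-18.
Calling dial drift on n→10, giving 2257-05-28.
I run dial lastday(), and observe 2257-05-31.
I call gauge re on v→-193, u_from→K, u_to→F, which returns -80707/100.


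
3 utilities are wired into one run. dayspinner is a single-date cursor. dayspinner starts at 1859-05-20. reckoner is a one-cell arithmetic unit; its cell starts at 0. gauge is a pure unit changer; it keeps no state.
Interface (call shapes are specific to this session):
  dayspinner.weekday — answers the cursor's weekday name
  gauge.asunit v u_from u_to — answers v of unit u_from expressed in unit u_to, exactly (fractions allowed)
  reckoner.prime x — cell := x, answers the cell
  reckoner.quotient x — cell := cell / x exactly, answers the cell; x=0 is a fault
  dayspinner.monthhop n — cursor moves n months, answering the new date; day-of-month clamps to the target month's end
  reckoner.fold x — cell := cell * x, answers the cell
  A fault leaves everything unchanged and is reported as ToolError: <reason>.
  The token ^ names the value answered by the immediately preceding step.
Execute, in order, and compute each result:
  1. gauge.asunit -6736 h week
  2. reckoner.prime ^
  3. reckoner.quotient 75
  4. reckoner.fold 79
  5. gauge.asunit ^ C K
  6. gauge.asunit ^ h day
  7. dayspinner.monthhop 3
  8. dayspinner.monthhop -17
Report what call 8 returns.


Answer: 1858-03-20

Derivation:
→ asunit(v='-6736', u_from='h', u_to='week')
← -842/21
→ prime(x='^')
← -842/21
→ quotient(x='75')
← -842/1575
→ fold(x='79')
← -66518/1575
→ asunit(v='^', u_from='C', u_to='K')
← 1454773/6300
→ asunit(v='^', u_from='h', u_to='day')
← 1454773/151200
→ monthhop(n='3')
← 1859-08-20
→ monthhop(n='-17')
← 1858-03-20


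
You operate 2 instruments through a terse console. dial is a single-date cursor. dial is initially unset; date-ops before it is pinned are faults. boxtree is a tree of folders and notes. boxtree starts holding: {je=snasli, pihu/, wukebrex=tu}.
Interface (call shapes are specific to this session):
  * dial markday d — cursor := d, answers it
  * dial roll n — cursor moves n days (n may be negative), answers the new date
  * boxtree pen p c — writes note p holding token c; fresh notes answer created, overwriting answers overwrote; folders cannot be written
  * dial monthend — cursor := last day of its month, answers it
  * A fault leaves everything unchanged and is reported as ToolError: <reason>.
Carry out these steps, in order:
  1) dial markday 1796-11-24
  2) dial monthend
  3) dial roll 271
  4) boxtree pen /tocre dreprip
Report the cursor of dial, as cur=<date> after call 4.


I run dial markday using d→1796-11-24, giving 1796-11-24.
Calling dial monthend(), and get 1796-11-30.
I use dial roll using n→271, → 1797-08-28.
Next I call boxtree pen using p→/tocre, c→dreprip, which returns created.

Answer: cur=1797-08-28


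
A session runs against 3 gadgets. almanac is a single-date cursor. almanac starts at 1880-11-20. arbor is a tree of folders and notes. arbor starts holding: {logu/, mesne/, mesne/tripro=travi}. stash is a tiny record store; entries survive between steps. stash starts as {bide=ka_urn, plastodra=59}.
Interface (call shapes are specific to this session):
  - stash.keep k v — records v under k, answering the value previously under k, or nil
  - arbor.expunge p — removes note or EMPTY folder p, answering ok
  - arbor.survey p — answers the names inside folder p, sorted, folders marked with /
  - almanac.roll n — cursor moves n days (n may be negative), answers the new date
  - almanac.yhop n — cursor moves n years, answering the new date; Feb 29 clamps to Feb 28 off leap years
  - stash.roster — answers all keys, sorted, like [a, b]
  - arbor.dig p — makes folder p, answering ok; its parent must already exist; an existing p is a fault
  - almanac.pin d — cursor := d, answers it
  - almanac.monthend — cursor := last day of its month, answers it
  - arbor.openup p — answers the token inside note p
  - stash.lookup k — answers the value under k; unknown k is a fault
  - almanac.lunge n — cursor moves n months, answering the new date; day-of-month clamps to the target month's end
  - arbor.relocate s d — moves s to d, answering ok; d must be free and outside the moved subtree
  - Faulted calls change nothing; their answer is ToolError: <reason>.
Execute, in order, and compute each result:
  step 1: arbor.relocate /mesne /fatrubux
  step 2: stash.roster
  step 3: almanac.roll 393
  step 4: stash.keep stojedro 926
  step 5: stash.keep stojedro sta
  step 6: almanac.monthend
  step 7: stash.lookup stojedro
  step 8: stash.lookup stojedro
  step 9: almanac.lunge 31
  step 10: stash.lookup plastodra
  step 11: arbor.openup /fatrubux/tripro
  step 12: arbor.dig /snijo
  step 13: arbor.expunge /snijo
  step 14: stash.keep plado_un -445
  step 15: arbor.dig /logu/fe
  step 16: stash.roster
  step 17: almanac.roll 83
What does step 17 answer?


Answer: 1884-10-22

Derivation:
~$ relocate s='/mesne' d='/fatrubux'
= ok
~$ roster
= [bide, plastodra]
~$ roll n='393'
= 1881-12-18
~$ keep k='stojedro' v='926'
= nil
~$ keep k='stojedro' v='sta'
= 926
~$ monthend
= 1881-12-31
~$ lookup k='stojedro'
= sta
~$ lookup k='stojedro'
= sta
~$ lunge n='31'
= 1884-07-31
~$ lookup k='plastodra'
= 59
~$ openup p='/fatrubux/tripro'
= travi
~$ dig p='/snijo'
= ok
~$ expunge p='/snijo'
= ok
~$ keep k='plado_un' v='-445'
= nil
~$ dig p='/logu/fe'
= ok
~$ roster
= [bide, plado_un, plastodra, stojedro]
~$ roll n='83'
= 1884-10-22


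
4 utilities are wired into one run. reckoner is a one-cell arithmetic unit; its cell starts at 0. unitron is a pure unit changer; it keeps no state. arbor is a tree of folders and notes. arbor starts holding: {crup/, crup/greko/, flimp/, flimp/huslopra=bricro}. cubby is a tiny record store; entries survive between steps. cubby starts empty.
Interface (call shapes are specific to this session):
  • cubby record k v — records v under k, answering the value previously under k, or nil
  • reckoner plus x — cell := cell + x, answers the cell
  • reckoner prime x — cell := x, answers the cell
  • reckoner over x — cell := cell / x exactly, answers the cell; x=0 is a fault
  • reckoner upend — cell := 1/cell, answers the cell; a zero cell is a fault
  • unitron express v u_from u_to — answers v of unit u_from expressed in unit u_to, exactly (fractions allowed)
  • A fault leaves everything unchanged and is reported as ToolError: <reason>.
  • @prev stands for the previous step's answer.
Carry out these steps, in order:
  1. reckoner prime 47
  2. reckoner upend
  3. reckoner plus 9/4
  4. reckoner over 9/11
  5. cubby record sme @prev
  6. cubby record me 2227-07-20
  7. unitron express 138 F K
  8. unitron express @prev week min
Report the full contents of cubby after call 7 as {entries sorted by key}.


% reckoner prime x→47
:: 47
% reckoner upend
:: 1/47
% reckoner plus x→9/4
:: 427/188
% reckoner over x→9/11
:: 4697/1692
% cubby record k→sme v→@prev
:: nil
% cubby record k→me v→2227-07-20
:: nil
% unitron express v→138 u_from→F u_to→K
:: 59767/180
% unitron express v→@prev u_from→week u_to→min
:: 3346952

Answer: {me=2227-07-20, sme=4697/1692}
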